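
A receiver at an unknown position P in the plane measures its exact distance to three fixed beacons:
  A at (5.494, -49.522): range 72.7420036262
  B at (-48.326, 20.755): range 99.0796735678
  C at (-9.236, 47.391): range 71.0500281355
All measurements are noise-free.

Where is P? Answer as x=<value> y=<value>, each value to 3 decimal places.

x=49.938 y=8.064

eq1: (x − 5.494)² + (y + 49.522)² = 72.7420036262²
eq2: (x + 48.326)² + (y − 20.755)² = 99.0796735678²
eq3: (x + 9.236)² + (y − 47.391)² = 71.0500281355²
eq1−eq2, eq1−eq3 (x²,y² cancel):
  -107.640·x + 140.554·y = -4241.822842
  -29.460·x + 193.826·y = 91.890650
det = -107.640·193.826 − 140.554·-29.460 = -16722.709800
x = (-4241.822842·193.826 − 140.554·91.890650) / -16722.709800 = 49.937550
y = (-107.640·91.890650 − -4241.822842·-29.460) / -16722.709800 = 8.064196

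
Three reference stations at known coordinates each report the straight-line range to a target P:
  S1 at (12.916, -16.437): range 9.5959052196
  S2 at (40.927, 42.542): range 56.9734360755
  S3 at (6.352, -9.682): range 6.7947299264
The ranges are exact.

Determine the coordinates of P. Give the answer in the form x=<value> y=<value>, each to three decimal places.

x=12.528 y=-6.849

eq1: (x − 12.916)² + (y + 16.437)² = 9.5959052196²
eq2: (x − 40.927)² + (y − 42.542)² = 56.9734360755²
eq3: (x − 6.352)² + (y + 9.682)² = 6.7947299264²
eq1−eq2, eq1−eq3 (x²,y² cancel):
  56.022·x + 117.958·y = -106.047953
  -13.128·x + 13.510·y = -256.995955
det = 56.022·13.510 − 117.958·-13.128 = 2305.409844
x = (-106.047953·13.510 − 117.958·-256.995955) / 2305.409844 = 12.527933
y = (56.022·-256.995955 − -106.047953·-13.128) / 2305.409844 = -6.848945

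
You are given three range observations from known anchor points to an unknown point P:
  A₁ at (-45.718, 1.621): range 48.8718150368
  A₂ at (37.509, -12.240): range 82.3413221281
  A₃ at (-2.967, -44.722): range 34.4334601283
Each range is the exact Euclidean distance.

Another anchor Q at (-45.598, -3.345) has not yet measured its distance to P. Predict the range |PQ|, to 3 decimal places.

eq1: (x + 45.718)² + (y − 1.621)² = 48.8718150368²
eq2: (x − 37.509)² + (y + 12.240)² = 82.3413221281²
eq3: (x + 2.967)² + (y + 44.722)² = 34.4334601283²
eq2−eq1, eq2−eq3 (x²,y² cancel):
  -166.454·x + 27.722·y = 4927.659509
  -80.952·x − 64.964·y = 6046.547845
det = -166.454·-64.964 − 27.722·-80.952 = 13057.669000
x = (4927.659509·-64.964 − 27.722·6046.547845) / 13057.669000 = -37.352982
y = (-166.454·6046.547845 − 4927.659509·-80.952) / 13057.669000 = -46.529605
|P − Q| = √((-37.352982 − -45.598)² + (-46.529605 − -3.345)²) = 43.964650

43.965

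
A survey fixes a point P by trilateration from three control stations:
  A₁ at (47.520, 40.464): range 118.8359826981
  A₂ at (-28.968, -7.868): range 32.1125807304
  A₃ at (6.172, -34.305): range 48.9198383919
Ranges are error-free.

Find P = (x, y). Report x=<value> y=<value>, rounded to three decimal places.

x=-42.679 y=-36.907

eq1: (x − 47.520)² + (y − 40.464)² = 118.8359826981²
eq2: (x + 28.968)² + (y + 7.868)² = 32.1125807304²
eq3: (x − 6.172)² + (y + 34.305)² = 48.9198383919²
eq2−eq1, eq2−eq3 (x²,y² cancel):
  152.976·x + 96.664·y = -10096.337695
  70.280·x − 52.874·y = -1048.056586
det = 152.976·-52.874 − 96.664·70.280 = -14881.998944
x = (-10096.337695·-52.874 − 96.664·-1048.056586) / -14881.998944 = -42.678615
y = (152.976·-1048.056586 − -10096.337695·70.280) / -14881.998944 = -36.906541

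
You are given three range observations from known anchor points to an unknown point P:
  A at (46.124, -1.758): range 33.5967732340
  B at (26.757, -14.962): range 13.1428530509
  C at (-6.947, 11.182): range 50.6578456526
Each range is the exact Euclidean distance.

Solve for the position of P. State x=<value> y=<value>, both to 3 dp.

x=25.154 y=-28.007

eq1: (x − 46.124)² + (y + 1.758)² = 33.5967732340²
eq2: (x − 26.757)² + (y + 14.962)² = 13.1428530509²
eq3: (x + 6.947)² + (y − 11.182)² = 50.6578456526²
eq3−eq1, eq3−eq2 (x²,y² cancel):
  106.142·x − 25.880·y = 3394.690161
  67.408·x − 52.288·y = 3159.983300
det = 106.142·-52.288 − -25.880·67.408 = -3805.433856
x = (3394.690161·-52.288 − -25.880·3159.983300) / -3805.433856 = 25.153818
y = (106.142·3159.983300 − 3394.690161·67.408) / -3805.433856 = -28.006708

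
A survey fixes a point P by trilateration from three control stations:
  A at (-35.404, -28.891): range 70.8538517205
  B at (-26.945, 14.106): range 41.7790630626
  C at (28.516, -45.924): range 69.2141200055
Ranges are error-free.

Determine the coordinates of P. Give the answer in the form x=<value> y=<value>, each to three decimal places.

eq1: (x + 35.404)² + (y + 28.891)² = 70.8538517205²
eq2: (x + 26.945)² + (y − 14.106)² = 41.7790630626²
eq3: (x − 28.516)² + (y + 45.924)² = 69.2141200055²
eq2−eq1, eq2−eq3 (x²,y² cancel):
  -16.918·x − 85.994·y = -2111.657357
  110.922·x − 120.060·y = -1047.940527
det = -16.918·-120.060 − -85.994·110.922 = 11569.801548
x = (-2111.657357·-120.060 − -85.994·-1047.940527) / 11569.801548 = 14.123750
y = (-16.918·-1047.940527 − -2111.657357·110.922) / 11569.801548 = 21.777237

x=14.124 y=21.777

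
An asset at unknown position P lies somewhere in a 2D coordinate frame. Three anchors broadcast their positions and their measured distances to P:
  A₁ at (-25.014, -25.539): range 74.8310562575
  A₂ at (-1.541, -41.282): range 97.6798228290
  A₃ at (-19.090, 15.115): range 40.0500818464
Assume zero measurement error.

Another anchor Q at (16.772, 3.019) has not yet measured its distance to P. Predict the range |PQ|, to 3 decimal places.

eq1: (x + 25.014)² + (y + 25.539)² = 74.8310562575²
eq2: (x + 1.541)² + (y + 41.282)² = 97.6798228290²
eq3: (x + 19.090)² + (y − 15.115)² = 40.0500818464²
eq3−eq1, eq3−eq2 (x²,y² cancel):
  -11.848·x − 81.308·y = -3310.628533
  35.098·x − 112.794·y = -6823.651852
det = -11.848·-112.794 − -81.308·35.098 = 4190.131496
x = (-3310.628533·-112.794 − -81.308·-6823.651852) / 4190.131496 = -43.291828
y = (-11.848·-6823.651852 − -3310.628533·35.098) / 4190.131496 = 47.025509
|P − Q| = √((-43.291828 − 16.772)² + (47.025509 − 3.019)²) = 74.459628

74.460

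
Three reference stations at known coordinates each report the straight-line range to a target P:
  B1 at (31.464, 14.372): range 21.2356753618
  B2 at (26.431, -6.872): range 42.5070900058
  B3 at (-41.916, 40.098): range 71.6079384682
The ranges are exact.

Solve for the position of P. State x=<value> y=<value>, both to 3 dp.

eq1: (x − 31.464)² + (y − 14.372)² = 21.2356753618²
eq2: (x − 26.431)² + (y + 6.872)² = 42.5070900058²
eq3: (x + 41.916)² + (y − 40.098)² = 71.6079384682²
eq1−eq2, eq1−eq3 (x²,y² cancel):
  -10.066·x − 42.488·y = -1806.614328
  -146.760·x + 51.452·y = -2508.479964
det = -10.066·51.452 − -42.488·-146.760 = -6753.454712
x = (-1806.614328·51.452 − -42.488·-2508.479964) / -6753.454712 = 29.545503
y = (-10.066·-2508.479964 − -1806.614328·-146.760) / -6753.454712 = 35.520836

x=29.546 y=35.521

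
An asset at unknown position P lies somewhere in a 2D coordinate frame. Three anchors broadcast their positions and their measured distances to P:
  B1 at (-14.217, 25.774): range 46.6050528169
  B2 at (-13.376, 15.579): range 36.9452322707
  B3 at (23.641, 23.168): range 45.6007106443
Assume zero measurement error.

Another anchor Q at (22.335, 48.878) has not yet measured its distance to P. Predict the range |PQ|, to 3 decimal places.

69.140

eq1: (x + 14.217)² + (y − 25.774)² = 46.6050528169²
eq2: (x + 13.376)² + (y − 15.579)² = 36.9452322707²
eq3: (x − 23.641)² + (y − 23.168)² = 45.6007106443²
eq2−eq3, eq2−eq1 (x²,y² cancel):
  74.034·x + 15.178·y = -40.444136
  -1.682·x + 20.390·y = -362.281213
det = 74.034·20.390 − 15.178·-1.682 = 1535.082656
x = (-40.444136·20.390 − 15.178·-362.281213) / 1535.082656 = 3.044819
y = (74.034·-362.281213 − -40.444136·-1.682) / 1535.082656 = -17.516421
|P − Q| = √((3.044819 − 22.335)² + (-17.516421 − 48.878)²) = 69.139932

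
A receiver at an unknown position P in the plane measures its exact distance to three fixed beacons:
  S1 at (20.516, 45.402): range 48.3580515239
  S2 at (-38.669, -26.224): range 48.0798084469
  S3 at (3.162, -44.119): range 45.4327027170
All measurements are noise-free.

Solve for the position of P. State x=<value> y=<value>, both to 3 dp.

x=0.787 y=1.252

eq1: (x − 20.516)² + (y − 45.402)² = 48.3580515239²
eq2: (x + 38.669)² + (y + 26.224)² = 48.0798084469²
eq3: (x − 3.162)² + (y + 44.119)² = 45.4327027170²
eq3−eq1, eq3−eq2 (x²,y² cancel):
  34.708·x + 179.042·y = 251.392784
  -83.662·x + 35.790·y = -21.032172
det = 34.708·35.790 − 179.042·-83.662 = 16221.211124
x = (251.392784·35.790 − 179.042·-21.032172) / 16221.211124 = 0.786809
y = (34.708·-21.032172 − 251.392784·-83.662) / 16221.211124 = 1.251574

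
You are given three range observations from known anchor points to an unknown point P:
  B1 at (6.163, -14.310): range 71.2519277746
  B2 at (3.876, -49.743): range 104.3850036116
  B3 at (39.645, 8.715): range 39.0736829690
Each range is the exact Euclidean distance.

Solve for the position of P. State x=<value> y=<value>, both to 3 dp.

x=41.152 y=47.760

eq1: (x − 6.163)² + (y + 14.310)² = 71.2519277746²
eq2: (x − 3.876)² + (y + 49.743)² = 104.3850036116²
eq3: (x − 39.645)² + (y − 8.715)² = 39.0736829690²
eq3−eq1, eq3−eq2 (x²,y² cancel):
  -66.964·x − 46.050·y = -4955.003092
  -71.538·x − 116.916·y = -8527.764103
det = -66.964·-116.916 − -46.050·-71.538 = 4534.838124
x = (-4955.003092·-116.916 − -46.050·-8527.764103) / 4534.838124 = 41.151547
y = (-66.964·-8527.764103 − -4955.003092·-71.538) / 4534.838124 = 47.759629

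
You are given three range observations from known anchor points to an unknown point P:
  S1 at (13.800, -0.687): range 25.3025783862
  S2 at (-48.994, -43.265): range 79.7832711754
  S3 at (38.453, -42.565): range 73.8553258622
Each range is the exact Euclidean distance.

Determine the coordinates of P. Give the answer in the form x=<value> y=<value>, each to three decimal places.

eq1: (x − 13.800)² + (y + 0.687)² = 25.3025783862²
eq2: (x + 48.994)² + (y + 43.265)² = 79.7832711754²
eq3: (x − 38.453)² + (y + 42.565)² = 73.8553258622²
eq2−eq1, eq2−eq3 (x²,y² cancel):
  125.588·x + 85.156·y = 1643.789594
  174.894·x + 1.400·y = -71.098626
det = 125.588·1.400 − 85.156·174.894 = -14717.450264
x = (1643.789594·1.400 − 85.156·-71.098626) / -14717.450264 = -0.567746
y = (125.588·-71.098626 − 1643.789594·174.894) / -14717.450264 = 20.140586

x=-0.568 y=20.141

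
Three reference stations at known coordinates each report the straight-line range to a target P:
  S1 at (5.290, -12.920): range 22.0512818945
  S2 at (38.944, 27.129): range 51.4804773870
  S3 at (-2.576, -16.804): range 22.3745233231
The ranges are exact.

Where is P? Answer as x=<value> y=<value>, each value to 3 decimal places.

x=-7.543 y=5.012

eq1: (x − 5.290)² + (y + 12.920)² = 22.0512818945²
eq2: (x − 38.944)² + (y − 27.129)² = 51.4804773870²
eq3: (x + 2.576)² + (y + 16.804)² = 22.3745233231²
eq1−eq3, eq1−eq2 (x²,y² cancel):
  -15.732·x − 7.768·y = 79.739431
  67.308·x + 80.098·y = -106.273242
det = -15.732·80.098 − -7.768·67.308 = -737.253192
x = (79.739431·80.098 − -7.768·-106.273242) / -737.253192 = -7.543458
y = (-15.732·-106.273242 − 79.739431·67.308) / -737.253192 = 5.012133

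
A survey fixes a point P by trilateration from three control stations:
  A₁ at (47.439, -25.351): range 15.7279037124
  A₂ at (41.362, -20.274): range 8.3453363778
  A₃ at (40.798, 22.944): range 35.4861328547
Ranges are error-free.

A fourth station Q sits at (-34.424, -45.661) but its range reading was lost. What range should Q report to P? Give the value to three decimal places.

eq1: (x − 47.439)² + (y + 25.351)² = 15.7279037124²
eq2: (x − 41.362)² + (y + 20.274)² = 8.3453363778²
eq3: (x − 40.798)² + (y − 22.944)² = 35.4861328547²
eq2−eq1, eq2−eq3 (x²,y² cancel):
  12.154·x − 10.154·y = 593.559486
  -1.128·x + 86.436·y = -1120.567166
det = 12.154·86.436 − -10.154·-1.128 = 1039.089432
x = (593.559486·86.436 − -10.154·-1120.567166) / 1039.089432 = 38.424670
y = (12.154·-1120.567166 − 593.559486·-1.128) / 1039.089432 = -12.462679
|P − Q| = √((38.424670 − -34.424)² + (-12.462679 − -45.661)²) = 80.056588

80.057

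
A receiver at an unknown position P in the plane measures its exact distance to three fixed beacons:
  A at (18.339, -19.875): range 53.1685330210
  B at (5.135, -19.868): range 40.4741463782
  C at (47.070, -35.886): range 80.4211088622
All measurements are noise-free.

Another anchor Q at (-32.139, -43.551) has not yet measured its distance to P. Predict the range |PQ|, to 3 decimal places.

eq1: (x − 18.339)² + (y + 19.875)² = 53.1685330210²
eq2: (x − 5.135)² + (y + 19.868)² = 40.4741463782²
eq3: (x − 47.070)² + (y + 35.886)² = 80.4211088622²
eq3−eq1, eq3−eq2 (x²,y² cancel):
  -57.462·x + 32.022·y = 868.606497
  -83.870·x + 32.036·y = 1747.113979
det = -57.462·32.036 − 32.022·-83.870 = 844.832508
x = (868.606497·32.036 − 32.022·1747.113979) / 844.832508 = -33.284001
y = (-57.462·1747.113979 − 868.606497·-83.870) / 844.832508 = -32.601298
|P − Q| = √((-33.284001 − -32.139)² + (-32.601298 − -43.551)²) = 11.009405

11.009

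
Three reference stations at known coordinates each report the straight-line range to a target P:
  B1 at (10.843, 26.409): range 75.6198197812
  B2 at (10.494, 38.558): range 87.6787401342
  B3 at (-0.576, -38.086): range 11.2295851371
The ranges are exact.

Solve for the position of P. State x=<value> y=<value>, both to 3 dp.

eq1: (x − 10.843)² + (y − 26.409)² = 75.6198197812²
eq2: (x − 10.494)² + (y − 38.558)² = 87.6787401342²
eq3: (x + 0.576)² + (y + 38.086)² = 11.2295851371²
eq3−eq2, eq3−eq1 (x²,y² cancel):
  22.140·x + 153.288·y = -7415.489661
  22.838·x + 128.990·y = -6228.122803
det = 22.140·128.990 − 153.288·22.838 = -644.952744
x = (-7415.489661·128.990 − 153.288·-6228.122803) / -644.952744 = 2.833577
y = (22.140·-6228.122803 − -7415.489661·22.838) / -644.952744 = -48.785456

x=2.834 y=-48.785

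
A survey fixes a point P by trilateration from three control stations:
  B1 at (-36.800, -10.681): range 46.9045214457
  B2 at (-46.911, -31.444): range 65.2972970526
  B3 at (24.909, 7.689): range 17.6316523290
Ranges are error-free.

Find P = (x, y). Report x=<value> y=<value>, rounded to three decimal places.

eq1: (x + 36.800)² + (y + 10.681)² = 46.9045214457²
eq2: (x + 46.911)² + (y + 31.444)² = 65.2972970526²
eq3: (x − 24.909)² + (y − 7.689)² = 17.6316523290²
eq1−eq2, eq1−eq3 (x²,y² cancel):
  -20.222·x − 41.526·y = -342.659574
  123.418·x + 36.740·y = 1100.414209
det = -20.222·36.740 − -41.526·123.418 = 4382.099588
x = (-342.659574·36.740 − -41.526·1100.414209) / 4382.099588 = 7.554937
y = (-20.222·1100.414209 − -342.659574·123.418) / 4382.099588 = 4.572644

x=7.555 y=4.573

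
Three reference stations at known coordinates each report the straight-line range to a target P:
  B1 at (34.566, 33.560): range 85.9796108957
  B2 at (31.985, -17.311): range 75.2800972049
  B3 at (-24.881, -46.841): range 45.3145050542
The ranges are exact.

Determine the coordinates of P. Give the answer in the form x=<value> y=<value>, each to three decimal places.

eq1: (x − 34.566)² + (y − 33.560)² = 85.9796108957²
eq2: (x − 31.985)² + (y + 17.311)² = 75.2800972049²
eq3: (x + 24.881)² + (y + 46.841)² = 45.3145050542²
eq3−eq1, eq3−eq2 (x²,y² cancel):
  118.894·x + 160.802·y = -5831.150607
  113.732·x + 59.060·y = -5104.121163
det = 118.894·59.060 − 160.802·113.732 = -11266.453424
x = (-5831.150607·59.060 − 160.802·-5104.121163) / -11266.453424 = -42.281730
y = (118.894·-5104.121163 − -5831.150607·113.732) / -11266.453424 = -5.000601

x=-42.282 y=-5.001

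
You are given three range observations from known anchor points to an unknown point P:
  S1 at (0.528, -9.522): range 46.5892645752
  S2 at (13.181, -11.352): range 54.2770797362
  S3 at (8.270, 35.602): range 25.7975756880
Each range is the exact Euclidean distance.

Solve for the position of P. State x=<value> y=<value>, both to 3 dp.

eq1: (x − 0.528)² + (y + 9.522)² = 46.5892645752²
eq2: (x − 13.181)² + (y + 11.352)² = 54.2770797362²
eq3: (x − 8.270)² + (y − 35.602)² = 25.7975756880²
eq1−eq2, eq1−eq3 (x²,y² cancel):
  25.306·x − 3.660·y = -563.782414
  15.484·x + 90.248·y = 2749.992698
det = 25.306·90.248 − -3.660·15.484 = 2340.487328
x = (-563.782414·90.248 − -3.660·2749.992698) / 2340.487328 = -17.438788
y = (25.306·2749.992698 − -563.782414·15.484) / 2340.487328 = 33.463510

x=-17.439 y=33.464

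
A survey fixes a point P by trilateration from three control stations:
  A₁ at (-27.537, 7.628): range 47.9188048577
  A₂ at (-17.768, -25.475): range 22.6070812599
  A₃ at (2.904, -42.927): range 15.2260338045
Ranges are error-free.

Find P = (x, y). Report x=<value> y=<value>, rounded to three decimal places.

eq1: (x + 27.537)² + (y − 7.628)² = 47.9188048577²
eq2: (x + 17.768)² + (y + 25.475)² = 22.6070812599²
eq3: (x − 2.904)² + (y + 42.927)² = 15.2260338045²
eq1−eq3, eq1−eq2 (x²,y² cancel):
  60.882·x − 101.110·y = 3099.067546
  19.538·x − 66.206·y = 1933.336432
det = 60.882·-66.206 − -101.110·19.538 = -2055.266512
x = (3099.067546·-66.206 − -101.110·1933.336432) / -2055.266512 = 4.718230
y = (60.882·1933.336432 − 3099.067546·19.538) / -2055.266512 = -27.809438

x=4.718 y=-27.809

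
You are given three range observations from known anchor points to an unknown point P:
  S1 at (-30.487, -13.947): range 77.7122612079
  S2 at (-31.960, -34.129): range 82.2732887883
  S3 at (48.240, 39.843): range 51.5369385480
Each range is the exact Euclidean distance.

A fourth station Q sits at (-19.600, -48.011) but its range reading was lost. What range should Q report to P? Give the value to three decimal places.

eq1: (x + 30.487)² + (y + 13.947)² = 77.7122612079²
eq2: (x + 31.960)² + (y + 34.129)² = 82.2732887883²
eq3: (x − 48.240)² + (y − 39.843)² = 51.5369385480²
eq1−eq2, eq1−eq3 (x²,y² cancel):
  -2.946·x − 40.364·y = 332.555757
  157.454·x + 107.580·y = 6173.725778
det = -2.946·107.580 − -40.364·157.454 = 6038.542576
x = (332.555757·107.580 − -40.364·6173.725778) / 6038.542576 = 47.192284
y = (-2.946·6173.725778 − 332.555757·157.454) / 6038.542576 = -11.683288
|P − Q| = √((47.192284 − -19.600)² + (-11.683288 − -48.011)²) = 76.032308

76.032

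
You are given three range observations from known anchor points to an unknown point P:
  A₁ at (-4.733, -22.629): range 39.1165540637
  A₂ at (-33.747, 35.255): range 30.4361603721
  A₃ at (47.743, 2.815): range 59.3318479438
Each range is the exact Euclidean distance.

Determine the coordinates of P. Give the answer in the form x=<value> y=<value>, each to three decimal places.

x=-10.078 y=16.121

eq1: (x + 4.733)² + (y + 22.629)² = 39.1165540637²
eq2: (x + 33.747)² + (y − 35.255)² = 30.4361603721²
eq3: (x − 47.743)² + (y − 2.815)² = 59.3318479438²
eq1−eq2, eq1−eq3 (x²,y² cancel):
  -58.028·x + 115.768·y = 2451.047048
  104.952·x + 50.888·y = -237.318035
det = -58.028·50.888 − 115.768·104.952 = -15103.012000
x = (2451.047048·50.888 − 115.768·-237.318035) / -15103.012000 = -10.077640
y = (-58.028·-237.318035 − 2451.047048·104.952) / -15103.012000 = 16.120705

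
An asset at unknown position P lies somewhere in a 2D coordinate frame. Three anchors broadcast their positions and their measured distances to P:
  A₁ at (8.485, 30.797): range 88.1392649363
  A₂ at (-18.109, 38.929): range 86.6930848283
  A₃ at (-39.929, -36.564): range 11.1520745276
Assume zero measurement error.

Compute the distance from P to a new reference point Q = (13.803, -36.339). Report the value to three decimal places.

eq1: (x − 8.485)² + (y − 30.797)² = 88.1392649363²
eq2: (x + 18.109)² + (y − 38.929)² = 86.6930848283²
eq3: (x + 39.929)² + (y + 36.564)² = 11.1520745276²
eq3−eq1, eq3−eq2 (x²,y² cancel):
  96.828·x + 134.722·y = -9554.961960
  43.640·x + 150.986·y = -8479.170406
det = 96.828·150.986 − 134.722·43.640 = 8740.404328
x = (-9554.961960·150.986 − 134.722·-8479.170406) / 8740.404328 = -34.361647
y = (96.828·-8479.170406 − -9554.961960·43.640) / 8740.404328 = -46.226989
|P − Q| = √((-34.361647 − 13.803)² + (-46.226989 − -36.339)²) = 49.169153

49.169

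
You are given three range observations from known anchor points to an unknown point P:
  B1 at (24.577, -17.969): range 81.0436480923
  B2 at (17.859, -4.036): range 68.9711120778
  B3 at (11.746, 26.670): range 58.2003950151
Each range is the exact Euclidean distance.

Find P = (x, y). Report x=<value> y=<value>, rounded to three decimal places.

x=-46.222 y=21.472

eq1: (x − 24.577)² + (y + 17.969)² = 81.0436480923²
eq2: (x − 17.859)² + (y + 4.036)² = 68.9711120778²
eq3: (x − 11.746)² + (y − 26.670)² = 58.2003950151²
eq2−eq3, eq2−eq1 (x²,y² cancel):
  -12.226·x + 61.412·y = 1883.752560
  13.436·x − 27.866·y = -1219.377882
det = -12.226·-27.866 − 61.412·13.436 = -484.441916
x = (1883.752560·-27.866 − 61.412·-1219.377882) / -484.441916 = -46.221817
y = (-12.226·-1219.377882 − 1883.752560·13.436) / -484.441916 = 21.472100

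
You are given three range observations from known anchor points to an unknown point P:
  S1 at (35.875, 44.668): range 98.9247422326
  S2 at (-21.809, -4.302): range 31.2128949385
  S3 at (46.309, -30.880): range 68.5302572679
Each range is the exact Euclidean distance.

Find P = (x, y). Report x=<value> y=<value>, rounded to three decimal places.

x=-22.064 y=-35.514

eq1: (x − 35.875)² + (y − 44.668)² = 98.9247422326²
eq2: (x + 21.809)² + (y + 4.302)² = 31.2128949385²
eq3: (x − 46.309)² + (y + 30.880)² = 68.5302572679²
eq1−eq3, eq1−eq2 (x²,y² cancel):
  20.868·x − 151.096·y = 4905.560497
  -115.368·x − 97.940·y = 6023.753651
det = 20.868·-97.940 − -151.096·-115.368 = -19475.455248
x = (4905.560497·-97.940 − -151.096·6023.753651) / -19475.455248 = -22.064413
y = (20.868·6023.753651 − 4905.560497·-115.368) / -19475.455248 = -35.513850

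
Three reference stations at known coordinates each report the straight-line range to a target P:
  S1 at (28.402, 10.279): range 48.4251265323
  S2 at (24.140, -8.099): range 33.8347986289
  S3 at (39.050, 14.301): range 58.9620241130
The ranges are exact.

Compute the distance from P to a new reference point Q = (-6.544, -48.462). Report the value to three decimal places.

eq1: (x − 28.402)² + (y − 10.279)² = 48.4251265323²
eq2: (x − 24.140)² + (y + 8.099)² = 33.8347986289²
eq3: (x − 39.050)² + (y − 14.301)² = 58.9620241130²
eq2−eq1, eq2−eq3 (x²,y² cancel):
  8.524·x + 36.756·y = -936.201237
  29.820·x + 44.800·y = -1250.638989
det = 8.524·44.800 − 36.756·29.820 = -714.188720
x = (-936.201237·44.800 − 36.756·-1250.638989) / -714.188720 = -5.638105
y = (8.524·-1250.638989 − -936.201237·29.820) / -714.188720 = -24.163185
|P − Q| = √((-5.638105 − -6.544)² + (-24.163185 − -48.462)²) = 24.315696

24.316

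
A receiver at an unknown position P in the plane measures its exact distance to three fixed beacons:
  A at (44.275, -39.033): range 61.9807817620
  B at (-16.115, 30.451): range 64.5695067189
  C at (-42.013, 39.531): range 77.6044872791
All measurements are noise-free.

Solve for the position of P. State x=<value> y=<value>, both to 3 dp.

x=-17.509 y=-34.103

eq1: (x − 44.275)² + (y + 39.033)² = 61.9807817620²
eq2: (x + 16.115)² + (y − 30.451)² = 64.5695067189²
eq3: (x + 42.013)² + (y − 39.531)² = 77.6044872791²
eq1−eq2, eq1−eq3 (x²,y² cancel):
  -120.780·x + 138.968·y = -2624.497978
  -172.576·x + 157.128·y = -2336.897722
det = -120.780·157.128 − 138.968·-172.576 = 5004.621728
x = (-2624.497978·157.128 − 138.968·-2336.897722) / 5004.621728 = -17.509438
y = (-120.780·-2336.897722 − -2624.497978·-172.576) / 5004.621728 = -34.103448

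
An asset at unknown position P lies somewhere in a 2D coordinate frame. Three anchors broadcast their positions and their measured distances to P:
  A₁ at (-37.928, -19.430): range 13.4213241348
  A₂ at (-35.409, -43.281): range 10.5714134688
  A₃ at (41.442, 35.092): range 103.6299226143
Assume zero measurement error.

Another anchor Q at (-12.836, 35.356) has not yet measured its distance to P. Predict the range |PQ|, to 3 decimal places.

72.268

eq1: (x + 37.928)² + (y + 19.430)² = 13.4213241348²
eq2: (x + 35.409)² + (y + 43.281)² = 10.5714134688²
eq3: (x − 41.442)² + (y − 35.092)² = 103.6299226143²
eq3−eq2, eq3−eq1 (x²,y² cancel):
  -153.702·x − 156.746·y = 10805.560492
  -158.740·x − 109.044·y = 9426.199176
det = -153.702·-109.044 − -156.746·-158.740 = -8121.579152
x = (10805.560492·-109.044 − -156.746·9426.199176) / -8121.579152 = -36.844741
y = (-153.702·9426.199176 − 10805.560492·-158.740) / -8121.579152 = -32.807537
|P − Q| = √((-36.844741 − -12.836)² + (-32.807537 − 35.356)²) = 72.268163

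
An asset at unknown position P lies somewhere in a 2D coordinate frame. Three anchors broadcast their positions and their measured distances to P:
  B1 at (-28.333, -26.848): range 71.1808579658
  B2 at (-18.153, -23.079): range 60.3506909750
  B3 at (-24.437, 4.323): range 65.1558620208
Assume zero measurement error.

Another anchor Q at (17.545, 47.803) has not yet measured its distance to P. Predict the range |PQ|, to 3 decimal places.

58.574

eq1: (x + 28.333)² + (y + 26.848)² = 71.1808579658²
eq2: (x + 18.153)² + (y + 23.079)² = 60.3506909750²
eq3: (x + 24.437)² + (y − 4.323)² = 65.1558620208²
eq2−eq1, eq2−eq3 (x²,y² cancel):
  -20.360·x − 7.538·y = -763.106297
  -12.568·x + 54.804·y = -849.396807
det = -20.360·54.804 − -7.538·-12.568 = -1210.547024
x = (-763.106297·54.804 − -7.538·-849.396807) / -1210.547024 = 39.836561
y = (-20.360·-849.396807 − -763.106297·-12.568) / -1210.547024 = -6.363238
|P − Q| = √((39.836561 − 17.545)² + (-6.363238 − 47.803)²) = 58.573843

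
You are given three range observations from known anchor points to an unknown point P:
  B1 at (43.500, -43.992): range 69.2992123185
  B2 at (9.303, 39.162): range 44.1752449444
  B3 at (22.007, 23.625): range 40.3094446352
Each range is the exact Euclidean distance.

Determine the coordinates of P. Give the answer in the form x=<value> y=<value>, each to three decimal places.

x=-10.366 y=-0.393

eq1: (x − 43.500)² + (y + 43.992)² = 69.2992123185²
eq2: (x − 9.303)² + (y − 39.162)² = 44.1752449444²
eq3: (x − 22.007)² + (y − 23.625)² = 40.3094446352²
eq3−eq1, eq3−eq2 (x²,y² cancel):
  42.986·x − 135.234·y = -392.432111
  -25.408·x + 31.074·y = 251.158440
det = 42.986·31.074 − -135.234·-25.408 = -2100.278508
x = (-392.432111·31.074 − -135.234·251.158440) / -2100.278508 = -10.365637
y = (42.986·251.158440 − -392.432111·-25.408) / -2100.278508 = -0.392987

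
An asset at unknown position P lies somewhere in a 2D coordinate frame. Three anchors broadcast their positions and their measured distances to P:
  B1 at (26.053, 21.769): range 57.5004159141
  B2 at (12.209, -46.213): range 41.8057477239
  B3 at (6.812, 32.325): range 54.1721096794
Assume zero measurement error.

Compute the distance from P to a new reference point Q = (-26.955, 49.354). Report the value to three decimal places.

66.425

eq1: (x − 26.053)² + (y − 21.769)² = 57.5004159141²
eq2: (x − 12.209)² + (y + 46.213)² = 41.8057477239²
eq3: (x − 6.812)² + (y − 32.325)² = 54.1721096794²
eq2−eq3, eq2−eq1 (x²,y² cancel):
  -10.794·x + 157.076·y = -2380.289005
  27.688·x + 135.964·y = -2690.630168
det = -10.794·135.964 − 157.076·27.688 = -5816.715704
x = (-2380.289005·135.964 − 157.076·-2690.630168) / -5816.715704 = -17.019881
y = (-10.794·-2690.630168 − -2380.289005·27.688) / -5816.715704 = -16.323319
|P − Q| = √((-17.019881 − -26.955)² + (-16.323319 − 49.354)²) = 66.424519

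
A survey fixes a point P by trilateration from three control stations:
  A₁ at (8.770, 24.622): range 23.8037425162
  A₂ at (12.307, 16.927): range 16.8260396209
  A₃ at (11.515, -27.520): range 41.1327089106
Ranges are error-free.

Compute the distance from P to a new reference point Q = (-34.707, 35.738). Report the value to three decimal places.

67.459

eq1: (x − 8.770)² + (y − 24.622)² = 23.8037425162²
eq2: (x − 12.307)² + (y − 16.927)² = 16.8260396209²
eq3: (x − 11.515)² + (y + 27.520)² = 41.1327089106²
eq2−eq1, eq2−eq3 (x²,y² cancel):
  -7.074·x + 15.390·y = -38.332342
  -1.584·x − 88.894·y = -956.824086
det = -7.074·-88.894 − 15.390·-1.584 = 653.213916
x = (-38.332342·-88.894 − 15.390·-956.824086) / 653.213916 = 27.759724
y = (-7.074·-956.824086 − -38.332342·-1.584) / 653.213916 = 10.269002
|P − Q| = √((27.759724 − -34.707)² + (10.269002 − 35.738)²) = 67.459332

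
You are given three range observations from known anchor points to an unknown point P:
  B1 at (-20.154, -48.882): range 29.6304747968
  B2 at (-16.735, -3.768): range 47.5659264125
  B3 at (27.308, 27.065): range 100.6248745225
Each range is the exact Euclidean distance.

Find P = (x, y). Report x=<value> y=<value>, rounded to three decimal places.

x=-48.231 y=-39.413

eq1: (x + 20.154)² + (y + 48.882)² = 29.6304747968²
eq2: (x + 16.735)² + (y + 3.768)² = 47.5659264125²
eq3: (x − 27.308)² + (y − 27.065)² = 100.6248745225²
eq3−eq1, eq3−eq2 (x²,y² cancel):
  -94.924·x − 151.894·y = 10564.792887
  -88.086·x − 61.666·y = 6678.864977
det = -94.924·-61.666 − -151.894·-88.086 = -7526.151500
x = (10564.792887·-61.666 − -151.894·6678.864977) / -7526.151500 = -48.230626
y = (-94.924·6678.864977 − 10564.792887·-88.086) / -7526.151500 = -39.412676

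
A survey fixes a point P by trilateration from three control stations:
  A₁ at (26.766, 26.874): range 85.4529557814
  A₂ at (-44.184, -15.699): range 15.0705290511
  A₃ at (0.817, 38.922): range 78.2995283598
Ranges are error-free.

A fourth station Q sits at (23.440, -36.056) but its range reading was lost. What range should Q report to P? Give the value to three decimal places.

61.463

eq1: (x − 26.766)² + (y − 26.874)² = 85.4529557814²
eq2: (x + 44.184)² + (y + 15.699)² = 15.0705290511²
eq3: (x − 0.817)² + (y − 38.922)² = 78.2995283598²
eq2−eq1, eq2−eq3 (x²,y² cancel):
  141.900·x + 85.146·y = -7835.140631
  90.002·x + 109.242·y = -6586.790179
det = 141.900·109.242 − 85.146·90.002 = 7838.129508
x = (-7835.140631·109.242 − 85.146·-6586.790179) / 7838.129508 = -37.647706
y = (141.900·-6586.790179 − -7835.140631·90.002) / 7838.129508 = -29.278312
|P − Q| = √((-37.647706 − 23.440)² + (-29.278312 − -36.056)²) = 61.462549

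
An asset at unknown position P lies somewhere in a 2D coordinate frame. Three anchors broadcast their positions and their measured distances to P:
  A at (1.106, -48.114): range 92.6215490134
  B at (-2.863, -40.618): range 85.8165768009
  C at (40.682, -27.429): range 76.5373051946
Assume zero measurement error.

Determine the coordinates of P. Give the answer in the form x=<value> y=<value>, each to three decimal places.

x=12.641 y=43.786

eq1: (x − 1.106)² + (y + 48.114)² = 92.6215490134²
eq2: (x + 2.863)² + (y + 40.618)² = 85.8165768009²
eq3: (x − 40.682)² + (y + 27.429)² = 76.5373051946²
eq3−eq2, eq3−eq1 (x²,y² cancel):
  -87.090·x − 26.378·y = -2255.882239
  -79.152·x − 41.370·y = -2811.987188
det = -87.090·-41.370 − -26.378·-79.152 = 1515.041844
x = (-2255.882239·-41.370 − -26.378·-2811.987188) / 1515.041844 = 12.640740
y = (-87.090·-2811.987188 − -2255.882239·-79.152) / 1515.041844 = 43.786496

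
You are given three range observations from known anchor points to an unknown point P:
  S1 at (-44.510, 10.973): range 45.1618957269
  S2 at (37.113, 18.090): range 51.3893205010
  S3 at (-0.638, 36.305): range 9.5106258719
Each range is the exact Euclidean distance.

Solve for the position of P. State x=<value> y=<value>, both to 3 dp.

x=-9.566 y=39.583

eq1: (x + 44.510)² + (y − 10.973)² = 45.1618957269²
eq2: (x − 37.113)² + (y − 18.090)² = 51.3893205010²
eq3: (x + 0.638)² + (y − 36.305)² = 9.5106258719²
eq1−eq2, eq1−eq3 (x²,y² cancel):
  163.246·x + 14.234·y = -998.189396
  87.744·x + 50.664·y = 1166.058061
det = 163.246·50.664 − 14.234·87.744 = 7021.747248
x = (-998.189396·50.664 − 14.234·1166.058061) / 7021.747248 = -9.565986
y = (163.246·1166.058061 − -998.189396·87.744) / 7021.747248 = 39.582662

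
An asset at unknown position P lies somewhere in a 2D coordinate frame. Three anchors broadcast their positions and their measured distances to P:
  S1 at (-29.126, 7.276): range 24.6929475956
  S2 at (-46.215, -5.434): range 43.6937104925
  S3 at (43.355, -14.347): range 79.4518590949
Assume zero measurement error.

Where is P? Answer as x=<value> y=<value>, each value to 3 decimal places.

eq1: (x + 29.126)² + (y − 7.276)² = 24.6929475956²
eq2: (x + 46.215)² + (y + 5.434)² = 43.6937104925²
eq3: (x − 43.355)² + (y + 14.347)² = 79.4518590949²
eq1−eq3, eq1−eq2 (x²,y² cancel):
  144.962·x − 43.246·y = -4518.627871
  -34.178·x − 25.420·y = -35.308147
det = 144.962·-25.420 − -43.246·-34.178 = -5162.995828
x = (-4518.627871·-25.420 − -43.246·-35.308147) / -5162.995828 = -21.951709
y = (144.962·-35.308147 − -4518.627871·-34.178) / -5162.995828 = 30.903764

x=-21.952 y=30.904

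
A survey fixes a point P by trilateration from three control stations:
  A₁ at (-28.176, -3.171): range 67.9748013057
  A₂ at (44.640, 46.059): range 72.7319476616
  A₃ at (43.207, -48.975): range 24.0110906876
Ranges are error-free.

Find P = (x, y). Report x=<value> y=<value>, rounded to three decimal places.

eq1: (x + 28.176)² + (y + 3.171)² = 67.9748013057²
eq2: (x − 44.640)² + (y − 46.059)² = 72.7319476616²
eq3: (x − 43.207)² + (y + 48.975)² = 24.0110906876²
eq1−eq2, eq1−eq3 (x²,y² cancel):
  145.632·x + 98.460·y = 2640.856266
  142.766·x − 91.608·y = 7505.494394
det = 145.632·-91.608 − 98.460·142.766 = -27397.796616
x = (2640.856266·-91.608 − 98.460·7505.494394) / -27397.796616 = 35.802680
y = (145.632·7505.494394 − 2640.856266·142.766) / -27397.796616 = -26.134060

x=35.803 y=-26.134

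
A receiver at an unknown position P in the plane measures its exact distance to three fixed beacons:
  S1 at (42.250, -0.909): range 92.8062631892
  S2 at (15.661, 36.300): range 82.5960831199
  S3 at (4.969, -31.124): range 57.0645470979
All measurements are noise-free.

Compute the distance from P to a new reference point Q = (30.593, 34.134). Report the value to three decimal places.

93.694

eq1: (x − 42.250)² + (y + 0.909)² = 92.8062631892²
eq2: (x − 15.661)² + (y − 36.300)² = 82.5960831199²
eq3: (x − 4.969)² + (y + 31.124)² = 57.0645470979²
eq1−eq3, eq1−eq2 (x²,y² cancel):
  -74.562·x − 60.430·y = 4564.145508
  -53.178·x + 74.418·y = 1567.957680
det = -74.562·74.418 − -60.430·-53.178 = -8762.301456
x = (4564.145508·74.418 − -60.430·1567.957680) / -8762.301456 = -49.576731
y = (-74.562·1567.957680 − 4564.145508·-53.178) / -8762.301456 = -14.357195
|P − Q| = √((-49.576731 − 30.593)² + (-14.357195 − 34.134)²) = 93.694086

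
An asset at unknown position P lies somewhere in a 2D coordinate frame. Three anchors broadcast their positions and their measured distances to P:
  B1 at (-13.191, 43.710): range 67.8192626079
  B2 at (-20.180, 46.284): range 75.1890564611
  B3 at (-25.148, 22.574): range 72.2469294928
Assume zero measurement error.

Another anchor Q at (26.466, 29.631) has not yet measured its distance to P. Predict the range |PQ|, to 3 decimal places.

27.192

eq1: (x + 13.191)² + (y − 43.710)² = 67.8192626079²
eq2: (x + 20.180)² + (y − 46.284)² = 75.1890564611²
eq3: (x + 25.148)² + (y − 22.574)² = 72.2469294928²
eq2−eq1, eq2−eq3 (x²,y² cancel):
  13.978·x − 5.148·y = 589.067356
  -9.936·x − 47.420·y = -973.658286
det = 13.978·-47.420 − -5.148·-9.936 = -713.987288
x = (589.067356·-47.420 − -5.148·-973.658286) / -713.987288 = 46.143632
y = (13.978·-973.658286 − 589.067356·-9.936) / -713.987288 = 10.864090
|P − Q| = √((46.143632 − 26.466)² + (10.864090 − 29.631)²) = 27.192023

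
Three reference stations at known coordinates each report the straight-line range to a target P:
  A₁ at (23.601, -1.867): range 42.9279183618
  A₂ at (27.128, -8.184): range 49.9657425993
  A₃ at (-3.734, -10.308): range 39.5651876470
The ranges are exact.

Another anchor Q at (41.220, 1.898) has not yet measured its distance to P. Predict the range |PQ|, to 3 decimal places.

54.570

eq1: (x − 23.601)² + (y + 1.867)² = 42.9279183618²
eq2: (x − 27.128)² + (y + 8.184)² = 49.9657425993²
eq3: (x + 3.734)² + (y + 10.308)² = 39.5651876470²
eq2−eq1, eq2−eq3 (x²,y² cancel):
  -7.054·x + 12.634·y = 411.355909
  -61.724·x − 4.248·y = 248.462740
det = -7.054·-4.248 − 12.634·-61.724 = 809.786408
x = (411.355909·-4.248 − 12.634·248.462740) / 809.786408 = -6.034330
y = (-7.054·248.462740 − 411.355909·-61.724) / 809.786408 = 29.190260
|P − Q| = √((-6.034330 − 41.220)² + (29.190260 − 1.898)²) = 54.569581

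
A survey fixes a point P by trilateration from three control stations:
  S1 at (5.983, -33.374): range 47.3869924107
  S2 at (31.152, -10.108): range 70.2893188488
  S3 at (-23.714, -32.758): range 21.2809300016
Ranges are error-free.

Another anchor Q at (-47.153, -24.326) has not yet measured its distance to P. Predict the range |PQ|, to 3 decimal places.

10.732

eq1: (x − 5.983)² + (y + 33.374)² = 47.3869924107²
eq2: (x − 31.152)² + (y + 10.108)² = 70.2893188488²
eq3: (x + 23.714)² + (y + 32.758)² = 21.2809300016²
eq3−eq2, eq3−eq1 (x²,y² cancel):
  109.732·x + 45.300·y = -5050.531954
  59.394·x − 1.232·y = -2278.469263
det = 109.732·-1.232 − 45.300·59.394 = -2825.738024
x = (-5050.531954·-1.232 − 45.300·-2278.469263) / -2825.738024 = -38.728613
y = (109.732·-2278.469263 − -5050.531954·59.394) / -2825.738024 = -17.676906
|P − Q| = √((-38.728613 − -47.153)² + (-17.676906 − -24.326)²) = 10.732230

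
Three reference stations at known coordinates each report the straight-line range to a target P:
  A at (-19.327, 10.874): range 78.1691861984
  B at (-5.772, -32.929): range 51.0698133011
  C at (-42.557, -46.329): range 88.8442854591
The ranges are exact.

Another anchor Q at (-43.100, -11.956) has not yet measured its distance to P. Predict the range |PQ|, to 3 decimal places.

90.892

eq1: (x + 19.327)² + (y − 10.874)² = 78.1691861984²
eq2: (x + 5.772)² + (y + 32.929)² = 51.0698133011²
eq3: (x + 42.557)² + (y + 46.329)² = 88.8442854591²
eq1−eq3, eq1−eq2 (x²,y² cancel):
  -46.460·x − 114.406·y = 1682.812297
  27.110·x − 87.606·y = 4128.154060
det = -46.460·-87.606 − -114.406·27.110 = 7171.721420
x = (1682.812297·-87.606 − -114.406·4128.154060) / 7171.721420 = 45.297512
y = (-46.460·4128.154060 − 1682.812297·27.110) / 7171.721420 = -33.104336
|P − Q| = √((45.297512 − -43.100)² + (-33.104336 − -11.956)²) = 90.892092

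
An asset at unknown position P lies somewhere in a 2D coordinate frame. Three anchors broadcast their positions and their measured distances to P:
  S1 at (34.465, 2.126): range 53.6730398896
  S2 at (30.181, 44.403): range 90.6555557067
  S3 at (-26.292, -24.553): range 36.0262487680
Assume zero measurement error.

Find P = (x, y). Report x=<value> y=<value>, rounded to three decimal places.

x=4.862 y=-42.645

eq1: (x − 34.465)² + (y − 2.126)² = 53.6730398896²
eq2: (x − 30.181)² + (y − 44.403)² = 90.6555557067²
eq3: (x + 26.292)² + (y + 24.553)² = 36.0262487680²
eq1−eq2, eq1−eq3 (x²,y² cancel):
  -8.568·x + 84.554·y = -3647.471500
  -121.514·x − 53.358·y = 1684.667583
det = -8.568·-53.358 − 84.554·-121.514 = 10731.666100
x = (-3647.471500·-53.358 − 84.554·1684.667583) / 10731.666100 = 4.861911
y = (-8.568·1684.667583 − -3647.471500·-121.514) / 10731.666100 = -42.645110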